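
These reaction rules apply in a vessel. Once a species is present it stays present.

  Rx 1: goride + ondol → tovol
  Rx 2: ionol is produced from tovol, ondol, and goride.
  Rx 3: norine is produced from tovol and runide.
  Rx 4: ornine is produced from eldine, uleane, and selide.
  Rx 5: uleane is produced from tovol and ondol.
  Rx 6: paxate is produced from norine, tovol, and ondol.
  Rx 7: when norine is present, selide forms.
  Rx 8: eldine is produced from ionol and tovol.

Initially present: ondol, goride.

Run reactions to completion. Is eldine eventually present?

goride and ondol present → tovol forms (Rx 1).
tovol, ondol, and goride present → ionol forms (Rx 2).
ionol and tovol present → eldine forms (Rx 8).

Yes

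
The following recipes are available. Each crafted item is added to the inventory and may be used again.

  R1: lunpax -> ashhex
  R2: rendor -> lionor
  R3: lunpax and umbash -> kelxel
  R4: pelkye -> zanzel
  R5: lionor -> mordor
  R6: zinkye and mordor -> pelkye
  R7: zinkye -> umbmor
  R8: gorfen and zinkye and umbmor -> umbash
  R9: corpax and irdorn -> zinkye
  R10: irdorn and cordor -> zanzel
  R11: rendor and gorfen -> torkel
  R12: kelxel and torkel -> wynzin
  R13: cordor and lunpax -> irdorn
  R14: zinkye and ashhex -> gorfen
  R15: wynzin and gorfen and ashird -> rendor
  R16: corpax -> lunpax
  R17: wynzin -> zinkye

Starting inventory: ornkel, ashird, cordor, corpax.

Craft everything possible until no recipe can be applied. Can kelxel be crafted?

Yes

corpax -> lunpax (R16).
Using R13, cordor and lunpax make irdorn.
Using R1, lunpax makes ashhex.
corpax and irdorn -> zinkye (R9).
Using R14, zinkye and ashhex make gorfen.
Using R7, zinkye makes umbmor.
gorfen and zinkye and umbmor -> umbash (R8).
lunpax and umbash -> kelxel (R3).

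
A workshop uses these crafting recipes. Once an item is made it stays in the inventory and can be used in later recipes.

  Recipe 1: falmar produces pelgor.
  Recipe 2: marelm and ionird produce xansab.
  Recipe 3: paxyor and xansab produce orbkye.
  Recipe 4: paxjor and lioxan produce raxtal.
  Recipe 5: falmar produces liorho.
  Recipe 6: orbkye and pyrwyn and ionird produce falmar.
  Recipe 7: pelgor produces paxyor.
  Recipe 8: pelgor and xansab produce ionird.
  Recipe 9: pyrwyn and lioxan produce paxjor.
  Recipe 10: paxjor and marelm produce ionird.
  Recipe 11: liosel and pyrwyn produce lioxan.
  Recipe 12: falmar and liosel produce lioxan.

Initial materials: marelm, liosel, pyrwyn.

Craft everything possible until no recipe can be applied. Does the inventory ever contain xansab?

Yes

liosel and pyrwyn → lioxan (Recipe 11).
pyrwyn and lioxan → paxjor (Recipe 9).
Using Recipe 10, paxjor and marelm make ionird.
Using Recipe 2, marelm and ionird make xansab.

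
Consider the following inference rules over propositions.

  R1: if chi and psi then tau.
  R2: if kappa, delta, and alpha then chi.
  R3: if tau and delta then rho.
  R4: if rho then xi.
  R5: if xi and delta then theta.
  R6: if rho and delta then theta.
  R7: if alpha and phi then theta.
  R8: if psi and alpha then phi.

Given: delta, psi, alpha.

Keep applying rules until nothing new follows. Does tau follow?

No

tau would need chi and psi (R1), but chi is never established.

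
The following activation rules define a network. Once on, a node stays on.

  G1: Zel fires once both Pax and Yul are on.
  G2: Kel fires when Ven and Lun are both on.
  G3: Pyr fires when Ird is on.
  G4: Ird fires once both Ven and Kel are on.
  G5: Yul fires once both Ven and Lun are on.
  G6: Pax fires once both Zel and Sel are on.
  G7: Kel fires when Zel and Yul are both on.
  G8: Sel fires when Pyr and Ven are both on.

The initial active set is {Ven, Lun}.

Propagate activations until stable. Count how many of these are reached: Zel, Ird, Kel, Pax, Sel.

3

G2: Ven and Lun on → Kel on.
Ven and Kel are on, so Ird fires (G4).
G3: Ird on → Pyr on.
G8: Pyr and Ven on → Sel on.
Zel would need Pax and Yul (G1), but Pax never turns on.
Ird: reached.
Kel: reached.
Pax would need Zel and Sel (G6), but Zel never turns on.
Sel: reached.
Reached: Ird, Kel, and Sel — 3 of the 5.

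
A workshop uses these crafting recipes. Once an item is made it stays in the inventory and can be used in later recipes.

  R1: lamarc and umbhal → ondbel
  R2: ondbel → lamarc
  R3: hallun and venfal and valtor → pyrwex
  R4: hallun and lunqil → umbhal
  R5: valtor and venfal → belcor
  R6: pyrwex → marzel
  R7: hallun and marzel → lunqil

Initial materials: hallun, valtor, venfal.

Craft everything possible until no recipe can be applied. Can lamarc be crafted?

lamarc would need ondbel (R2), but ondbel is never obtained.

No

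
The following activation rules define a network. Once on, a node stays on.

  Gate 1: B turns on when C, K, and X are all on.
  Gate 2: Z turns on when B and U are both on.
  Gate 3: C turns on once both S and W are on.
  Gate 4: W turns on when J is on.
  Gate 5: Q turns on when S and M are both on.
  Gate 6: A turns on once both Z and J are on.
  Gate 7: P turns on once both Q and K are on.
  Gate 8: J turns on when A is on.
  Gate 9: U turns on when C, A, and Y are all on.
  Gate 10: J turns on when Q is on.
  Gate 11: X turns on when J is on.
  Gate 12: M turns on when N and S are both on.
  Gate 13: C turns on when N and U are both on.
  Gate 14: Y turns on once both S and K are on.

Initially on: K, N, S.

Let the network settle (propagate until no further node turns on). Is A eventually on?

A would need Z and J (Gate 6), but Z never turns on.

No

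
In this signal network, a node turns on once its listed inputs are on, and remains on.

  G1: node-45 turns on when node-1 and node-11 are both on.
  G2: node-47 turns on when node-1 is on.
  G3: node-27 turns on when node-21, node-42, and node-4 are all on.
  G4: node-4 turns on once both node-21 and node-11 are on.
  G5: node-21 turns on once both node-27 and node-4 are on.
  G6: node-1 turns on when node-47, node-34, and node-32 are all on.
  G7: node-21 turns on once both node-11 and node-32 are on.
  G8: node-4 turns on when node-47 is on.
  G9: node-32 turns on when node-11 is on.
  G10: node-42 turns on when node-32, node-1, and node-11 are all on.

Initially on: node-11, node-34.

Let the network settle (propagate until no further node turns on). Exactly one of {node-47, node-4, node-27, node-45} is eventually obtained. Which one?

node-4

node-11 is on, so node-32 turns on (G9).
G7: node-11 and node-32 on → node-21 on.
node-21 and node-11 are on, so node-4 turns on (G4).
node-27 would need node-21, node-42, and node-4 (G3), but node-42 never turns on. node-47 would need node-1 (G2), but node-1 never turns on. node-45 would need node-1 and node-11 (G1), but node-1 never turns on.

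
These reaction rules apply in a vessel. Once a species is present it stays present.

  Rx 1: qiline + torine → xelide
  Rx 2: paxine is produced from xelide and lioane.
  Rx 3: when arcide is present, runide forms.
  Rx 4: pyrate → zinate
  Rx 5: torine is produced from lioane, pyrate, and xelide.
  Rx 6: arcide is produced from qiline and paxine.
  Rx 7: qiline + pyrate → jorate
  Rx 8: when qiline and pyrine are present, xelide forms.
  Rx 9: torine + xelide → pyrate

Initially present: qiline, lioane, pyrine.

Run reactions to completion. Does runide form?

qiline and pyrine present → xelide forms (Rx 8).
xelide and lioane present → paxine forms (Rx 2).
qiline and paxine present → arcide forms (Rx 6).
arcide present → runide forms (Rx 3).

Yes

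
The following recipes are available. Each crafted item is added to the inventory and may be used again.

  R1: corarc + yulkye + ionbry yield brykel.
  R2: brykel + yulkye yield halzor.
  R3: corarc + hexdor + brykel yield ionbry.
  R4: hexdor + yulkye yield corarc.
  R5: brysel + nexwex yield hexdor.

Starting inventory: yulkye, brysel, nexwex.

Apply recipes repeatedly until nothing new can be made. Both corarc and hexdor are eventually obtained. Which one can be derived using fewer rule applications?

hexdor: Using R5, brysel and nexwex make hexdor. [1 rule application]
corarc: Using R5, brysel and nexwex make hexdor. hexdor + yulkye → corarc (R4). [2 rule applications]
hexdor needs fewer.

hexdor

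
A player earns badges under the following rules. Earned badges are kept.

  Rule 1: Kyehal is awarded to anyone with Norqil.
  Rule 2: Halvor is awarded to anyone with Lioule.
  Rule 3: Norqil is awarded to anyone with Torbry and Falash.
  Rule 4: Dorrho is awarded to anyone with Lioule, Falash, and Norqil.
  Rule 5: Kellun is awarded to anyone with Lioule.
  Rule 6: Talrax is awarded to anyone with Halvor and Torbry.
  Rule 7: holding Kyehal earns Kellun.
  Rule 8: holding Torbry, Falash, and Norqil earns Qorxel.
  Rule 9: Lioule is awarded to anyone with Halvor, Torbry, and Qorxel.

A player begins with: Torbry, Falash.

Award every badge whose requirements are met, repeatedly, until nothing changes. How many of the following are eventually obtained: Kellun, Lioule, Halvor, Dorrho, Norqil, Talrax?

2

With Torbry and Falash, Norqil is earned (Rule 3).
With Norqil, Kyehal is earned (Rule 1).
With Kyehal, Kellun is earned (Rule 7).
Kellun: reached.
Lioule would need Halvor, Torbry, and Qorxel (Rule 9), but Halvor is never earned.
Halvor would need Lioule (Rule 2), but Lioule is never earned.
Dorrho would need Lioule, Falash, and Norqil (Rule 4), but Lioule is never earned.
Norqil: reached.
Talrax would need Halvor and Torbry (Rule 6), but Halvor is never earned.
Reached: Kellun and Norqil — 2 of the 6.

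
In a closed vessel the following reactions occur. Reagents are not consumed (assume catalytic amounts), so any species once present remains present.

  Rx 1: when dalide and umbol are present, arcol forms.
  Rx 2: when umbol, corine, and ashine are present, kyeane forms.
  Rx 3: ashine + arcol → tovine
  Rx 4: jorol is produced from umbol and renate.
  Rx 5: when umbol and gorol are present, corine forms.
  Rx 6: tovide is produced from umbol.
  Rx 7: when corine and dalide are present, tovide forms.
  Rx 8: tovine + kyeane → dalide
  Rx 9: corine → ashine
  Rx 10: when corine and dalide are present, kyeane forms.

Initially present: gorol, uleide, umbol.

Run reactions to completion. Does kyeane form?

Yes

umbol and gorol present → corine forms (Rx 5).
corine present → ashine forms (Rx 9).
umbol, corine, and ashine present → kyeane forms (Rx 2).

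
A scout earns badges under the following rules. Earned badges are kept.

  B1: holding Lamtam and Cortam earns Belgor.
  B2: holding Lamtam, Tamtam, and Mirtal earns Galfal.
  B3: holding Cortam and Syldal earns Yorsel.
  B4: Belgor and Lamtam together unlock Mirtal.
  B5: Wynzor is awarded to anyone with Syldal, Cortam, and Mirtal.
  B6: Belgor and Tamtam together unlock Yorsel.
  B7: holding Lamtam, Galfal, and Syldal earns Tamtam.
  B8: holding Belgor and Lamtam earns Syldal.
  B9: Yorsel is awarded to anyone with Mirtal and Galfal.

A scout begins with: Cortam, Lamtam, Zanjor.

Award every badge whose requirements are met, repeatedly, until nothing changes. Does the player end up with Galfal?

Galfal would need Lamtam, Tamtam, and Mirtal (B2), but Tamtam is never earned.

No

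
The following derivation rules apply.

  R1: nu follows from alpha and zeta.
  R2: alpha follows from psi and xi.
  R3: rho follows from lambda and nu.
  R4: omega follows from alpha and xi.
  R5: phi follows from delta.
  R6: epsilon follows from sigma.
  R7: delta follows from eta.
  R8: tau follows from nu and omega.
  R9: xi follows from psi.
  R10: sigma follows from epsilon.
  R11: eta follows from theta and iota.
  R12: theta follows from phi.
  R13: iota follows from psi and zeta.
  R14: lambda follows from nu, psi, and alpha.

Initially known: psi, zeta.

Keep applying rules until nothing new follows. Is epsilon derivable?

No

epsilon would need sigma (R6), but sigma is never established.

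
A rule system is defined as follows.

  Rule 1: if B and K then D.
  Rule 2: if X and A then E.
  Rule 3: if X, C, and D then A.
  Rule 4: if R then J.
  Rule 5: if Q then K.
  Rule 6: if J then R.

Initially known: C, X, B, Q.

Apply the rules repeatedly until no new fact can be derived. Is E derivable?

Yes

Q holds, so K follows (Rule 5).
B and K hold, so D follows (Rule 1).
From X, C, and D, Rule 3 gives A.
From X and A, Rule 2 gives E.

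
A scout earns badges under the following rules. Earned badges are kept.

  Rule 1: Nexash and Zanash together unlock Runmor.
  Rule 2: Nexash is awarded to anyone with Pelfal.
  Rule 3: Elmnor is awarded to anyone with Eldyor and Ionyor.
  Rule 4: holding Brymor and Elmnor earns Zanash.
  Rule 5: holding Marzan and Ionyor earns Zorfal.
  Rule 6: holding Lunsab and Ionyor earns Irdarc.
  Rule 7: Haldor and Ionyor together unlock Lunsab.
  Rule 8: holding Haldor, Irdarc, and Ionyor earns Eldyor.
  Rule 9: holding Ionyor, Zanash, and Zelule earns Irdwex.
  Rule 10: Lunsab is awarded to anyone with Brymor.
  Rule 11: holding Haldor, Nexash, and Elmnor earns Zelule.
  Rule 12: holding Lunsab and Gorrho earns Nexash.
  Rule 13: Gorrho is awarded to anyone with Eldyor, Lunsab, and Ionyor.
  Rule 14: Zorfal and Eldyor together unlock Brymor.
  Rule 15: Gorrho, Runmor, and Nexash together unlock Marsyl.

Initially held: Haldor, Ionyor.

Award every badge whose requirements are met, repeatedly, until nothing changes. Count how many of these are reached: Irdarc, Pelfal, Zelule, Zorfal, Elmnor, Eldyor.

4

With Haldor and Ionyor, Lunsab is earned (Rule 7).
With Lunsab and Ionyor, Irdarc is earned (Rule 6).
With Haldor, Irdarc, and Ionyor, Eldyor is earned (Rule 8).
With Eldyor and Ionyor, Elmnor is earned (Rule 3).
With Eldyor, Lunsab, and Ionyor, Gorrho is earned (Rule 13).
With Lunsab and Gorrho, Nexash is earned (Rule 12).
With Haldor, Nexash, and Elmnor, Zelule is earned (Rule 11).
Irdarc: reached.
No rule produces Pelfal, and it is not given.
Zelule: reached.
Zorfal would need Marzan and Ionyor (Rule 5), but Marzan is never earned.
Elmnor: reached.
Eldyor: reached.
Reached: Irdarc, Zelule, Elmnor, and Eldyor — 4 of the 6.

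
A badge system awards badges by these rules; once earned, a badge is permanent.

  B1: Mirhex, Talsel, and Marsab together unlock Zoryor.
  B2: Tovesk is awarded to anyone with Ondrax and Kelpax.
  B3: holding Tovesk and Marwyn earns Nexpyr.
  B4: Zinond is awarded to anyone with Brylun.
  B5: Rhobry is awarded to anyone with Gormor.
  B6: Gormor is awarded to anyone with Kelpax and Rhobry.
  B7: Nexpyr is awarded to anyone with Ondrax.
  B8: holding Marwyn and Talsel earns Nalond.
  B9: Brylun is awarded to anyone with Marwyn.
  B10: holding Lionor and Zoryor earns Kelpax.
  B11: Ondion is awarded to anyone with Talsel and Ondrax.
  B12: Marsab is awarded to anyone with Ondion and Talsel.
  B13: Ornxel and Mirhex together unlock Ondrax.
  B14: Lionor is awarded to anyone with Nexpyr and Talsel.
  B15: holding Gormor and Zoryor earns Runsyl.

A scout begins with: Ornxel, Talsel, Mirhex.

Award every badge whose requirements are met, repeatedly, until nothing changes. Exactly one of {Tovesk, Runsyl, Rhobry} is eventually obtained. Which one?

With Ornxel and Mirhex, Ondrax is earned (B13).
With Talsel and Ondrax, Ondion is earned (B11).
With Ondrax, Nexpyr is earned (B7).
With Ondion and Talsel, Marsab is earned (B12).
With Nexpyr and Talsel, Lionor is earned (B14).
With Mirhex, Talsel, and Marsab, Zoryor is earned (B1).
With Lionor and Zoryor, Kelpax is earned (B10).
With Ondrax and Kelpax, Tovesk is earned (B2).
Rhobry would need Gormor (B5), but Gormor is never earned. Runsyl would need Gormor and Zoryor (B15), but Gormor is never earned.

Tovesk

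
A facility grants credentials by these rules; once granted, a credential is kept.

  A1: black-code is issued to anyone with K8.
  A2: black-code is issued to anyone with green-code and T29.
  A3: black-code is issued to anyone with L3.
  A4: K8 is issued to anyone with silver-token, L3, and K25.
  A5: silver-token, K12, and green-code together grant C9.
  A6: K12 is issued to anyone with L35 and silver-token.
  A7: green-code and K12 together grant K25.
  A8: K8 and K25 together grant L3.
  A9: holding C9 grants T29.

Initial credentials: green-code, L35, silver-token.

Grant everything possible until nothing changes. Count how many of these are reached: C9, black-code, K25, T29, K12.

5

Holding L35 and silver-token grants K12 (A6).
Holding silver-token, K12, and green-code grants C9 (A5).
Holding green-code and K12 grants K25 (A7).
Holding C9 grants T29 (A9).
Holding green-code and T29 grants black-code (A2).
C9: reached.
black-code: reached.
K25: reached.
T29: reached.
K12: reached.
All 5 are reached.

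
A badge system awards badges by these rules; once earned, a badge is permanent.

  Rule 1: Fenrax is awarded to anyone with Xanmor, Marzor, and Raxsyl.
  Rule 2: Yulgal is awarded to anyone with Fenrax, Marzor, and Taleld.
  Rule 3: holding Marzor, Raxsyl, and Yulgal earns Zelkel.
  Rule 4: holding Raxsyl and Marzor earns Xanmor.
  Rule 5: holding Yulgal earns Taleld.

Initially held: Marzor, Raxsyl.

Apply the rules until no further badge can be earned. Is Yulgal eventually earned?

No

Yulgal would need Fenrax, Marzor, and Taleld (Rule 2), but Taleld is never earned.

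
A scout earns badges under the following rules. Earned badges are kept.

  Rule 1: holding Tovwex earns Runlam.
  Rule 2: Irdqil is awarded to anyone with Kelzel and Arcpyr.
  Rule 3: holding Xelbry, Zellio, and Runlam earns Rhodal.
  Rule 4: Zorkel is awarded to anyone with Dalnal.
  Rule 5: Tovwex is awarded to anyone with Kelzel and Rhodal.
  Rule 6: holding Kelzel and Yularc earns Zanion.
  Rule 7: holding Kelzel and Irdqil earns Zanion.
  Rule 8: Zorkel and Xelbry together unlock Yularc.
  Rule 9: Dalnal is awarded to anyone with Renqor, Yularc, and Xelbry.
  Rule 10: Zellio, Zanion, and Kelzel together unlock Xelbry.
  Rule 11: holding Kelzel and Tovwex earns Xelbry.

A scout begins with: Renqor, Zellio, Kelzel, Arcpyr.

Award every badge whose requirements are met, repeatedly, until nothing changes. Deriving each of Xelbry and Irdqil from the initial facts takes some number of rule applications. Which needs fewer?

Irdqil: With Kelzel and Arcpyr, Irdqil is earned (Rule 2). [1 rule application]
Xelbry: With Kelzel and Arcpyr, Irdqil is earned (Rule 2). With Kelzel and Irdqil, Zanion is earned (Rule 7). With Zellio, Zanion, and Kelzel, Xelbry is earned (Rule 10). [3 rule applications]
Irdqil needs fewer.

Irdqil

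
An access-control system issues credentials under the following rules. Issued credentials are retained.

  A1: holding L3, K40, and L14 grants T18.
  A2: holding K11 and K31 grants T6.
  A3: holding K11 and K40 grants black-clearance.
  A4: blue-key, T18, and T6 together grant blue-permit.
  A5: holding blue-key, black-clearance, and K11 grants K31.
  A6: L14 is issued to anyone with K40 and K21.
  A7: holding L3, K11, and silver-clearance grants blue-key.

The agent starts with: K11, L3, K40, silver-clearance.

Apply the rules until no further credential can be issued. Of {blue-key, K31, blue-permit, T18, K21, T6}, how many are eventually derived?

3

Holding L3, K11, and silver-clearance grants blue-key (A7).
Holding K11 and K40 grants black-clearance (A3).
Holding blue-key, black-clearance, and K11 grants K31 (A5).
Holding K11 and K31 grants T6 (A2).
blue-key: reached.
K31: reached.
blue-permit would need blue-key, T18, and T6 (A4), but T18 is never granted.
T18 would need L3, K40, and L14 (A1), but L14 is never granted.
No rule produces K21, and it is not given.
T6: reached.
Reached: blue-key, K31, and T6 — 3 of the 6.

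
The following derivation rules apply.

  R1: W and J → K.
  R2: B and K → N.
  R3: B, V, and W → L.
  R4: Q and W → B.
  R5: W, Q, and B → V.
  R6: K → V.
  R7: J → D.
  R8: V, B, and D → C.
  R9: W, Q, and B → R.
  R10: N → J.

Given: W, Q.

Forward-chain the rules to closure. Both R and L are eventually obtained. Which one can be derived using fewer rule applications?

R

R: From Q and W, R4 gives B. From W, Q, and B, R9 gives R. [2 rule applications]
L: Q and W hold, so B follows (R4). W, Q, and B hold, so V follows (R5). B, V, and W hold, so L follows (R3). [3 rule applications]
R needs fewer.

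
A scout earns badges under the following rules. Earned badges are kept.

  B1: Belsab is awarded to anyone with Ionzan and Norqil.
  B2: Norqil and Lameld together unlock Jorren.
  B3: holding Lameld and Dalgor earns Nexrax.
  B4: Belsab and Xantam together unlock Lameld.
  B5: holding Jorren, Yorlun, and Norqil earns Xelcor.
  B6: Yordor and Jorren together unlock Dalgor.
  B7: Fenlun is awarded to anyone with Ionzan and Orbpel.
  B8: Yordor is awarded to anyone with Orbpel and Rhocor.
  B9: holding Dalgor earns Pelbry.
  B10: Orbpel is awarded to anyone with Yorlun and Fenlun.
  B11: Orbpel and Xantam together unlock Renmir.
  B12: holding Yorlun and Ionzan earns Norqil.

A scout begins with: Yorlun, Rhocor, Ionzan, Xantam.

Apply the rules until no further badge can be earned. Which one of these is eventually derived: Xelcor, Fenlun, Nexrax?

Xelcor

With Yorlun and Ionzan, Norqil is earned (B12).
With Ionzan and Norqil, Belsab is earned (B1).
With Belsab and Xantam, Lameld is earned (B4).
With Norqil and Lameld, Jorren is earned (B2).
With Jorren, Yorlun, and Norqil, Xelcor is earned (B5).
Nexrax would need Lameld and Dalgor (B3), but Dalgor is never earned. Fenlun would need Ionzan and Orbpel (B7), but Orbpel is never earned.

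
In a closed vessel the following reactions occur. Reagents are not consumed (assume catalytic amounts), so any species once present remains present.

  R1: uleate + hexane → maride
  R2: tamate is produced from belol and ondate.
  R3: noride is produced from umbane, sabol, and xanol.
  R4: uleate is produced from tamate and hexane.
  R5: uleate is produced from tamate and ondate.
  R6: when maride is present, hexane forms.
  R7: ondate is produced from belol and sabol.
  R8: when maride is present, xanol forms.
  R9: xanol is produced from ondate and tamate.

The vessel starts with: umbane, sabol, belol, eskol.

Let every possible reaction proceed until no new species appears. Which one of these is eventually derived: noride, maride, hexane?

noride

belol and sabol present → ondate forms (R7).
belol and ondate present → tamate forms (R2).
ondate and tamate present → xanol forms (R9).
umbane, sabol, and xanol present → noride forms (R3).
hexane would need maride (R6), but maride never forms. maride would need uleate and hexane (R1), but hexane never forms.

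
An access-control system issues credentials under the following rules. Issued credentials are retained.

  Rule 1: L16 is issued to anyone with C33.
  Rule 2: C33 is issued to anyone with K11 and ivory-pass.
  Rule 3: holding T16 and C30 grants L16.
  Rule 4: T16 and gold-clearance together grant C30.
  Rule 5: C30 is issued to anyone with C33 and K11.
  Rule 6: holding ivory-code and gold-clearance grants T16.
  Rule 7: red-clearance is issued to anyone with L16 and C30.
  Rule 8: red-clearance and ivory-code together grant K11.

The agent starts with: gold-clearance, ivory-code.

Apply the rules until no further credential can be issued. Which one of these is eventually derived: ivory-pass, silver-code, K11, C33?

Holding ivory-code and gold-clearance grants T16 (Rule 6).
Holding T16 and gold-clearance grants C30 (Rule 4).
Holding T16 and C30 grants L16 (Rule 3).
Holding L16 and C30 grants red-clearance (Rule 7).
Holding red-clearance and ivory-code grants K11 (Rule 8).
C33 would need K11 and ivory-pass (Rule 2), but ivory-pass is never granted. No rule produces silver-code, and it is not given. No rule produces ivory-pass, and it is not given.

K11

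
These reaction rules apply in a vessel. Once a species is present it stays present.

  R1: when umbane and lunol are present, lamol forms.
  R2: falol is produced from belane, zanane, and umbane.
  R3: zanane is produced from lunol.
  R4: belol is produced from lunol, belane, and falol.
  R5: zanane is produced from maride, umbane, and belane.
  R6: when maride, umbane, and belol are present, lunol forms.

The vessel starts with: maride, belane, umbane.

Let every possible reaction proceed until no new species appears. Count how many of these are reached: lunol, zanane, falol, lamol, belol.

2

maride, umbane, and belane present → zanane forms (R5).
belane, zanane, and umbane present → falol forms (R2).
lunol would need maride, umbane, and belol (R6), but belol never forms.
zanane: reached.
falol: reached.
lamol would need umbane and lunol (R1), but lunol never forms.
belol would need lunol, belane, and falol (R4), but lunol never forms.
Reached: zanane and falol — 2 of the 5.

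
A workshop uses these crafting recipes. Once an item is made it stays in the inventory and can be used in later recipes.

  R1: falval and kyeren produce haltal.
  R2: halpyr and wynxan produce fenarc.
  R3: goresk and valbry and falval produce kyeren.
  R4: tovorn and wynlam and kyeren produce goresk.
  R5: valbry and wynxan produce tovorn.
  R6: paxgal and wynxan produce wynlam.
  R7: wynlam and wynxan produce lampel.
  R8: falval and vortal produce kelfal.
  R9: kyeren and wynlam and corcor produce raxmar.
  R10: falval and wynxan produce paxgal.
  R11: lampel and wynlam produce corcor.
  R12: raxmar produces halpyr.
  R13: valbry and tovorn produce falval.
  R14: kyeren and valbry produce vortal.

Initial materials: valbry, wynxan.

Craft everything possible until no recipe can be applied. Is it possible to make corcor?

valbry and wynxan → tovorn (R5).
valbry and tovorn → falval (R13).
Using R10, falval and wynxan make paxgal.
Using R6, paxgal and wynxan make wynlam.
Using R7, wynlam and wynxan make lampel.
lampel and wynlam → corcor (R11).

Yes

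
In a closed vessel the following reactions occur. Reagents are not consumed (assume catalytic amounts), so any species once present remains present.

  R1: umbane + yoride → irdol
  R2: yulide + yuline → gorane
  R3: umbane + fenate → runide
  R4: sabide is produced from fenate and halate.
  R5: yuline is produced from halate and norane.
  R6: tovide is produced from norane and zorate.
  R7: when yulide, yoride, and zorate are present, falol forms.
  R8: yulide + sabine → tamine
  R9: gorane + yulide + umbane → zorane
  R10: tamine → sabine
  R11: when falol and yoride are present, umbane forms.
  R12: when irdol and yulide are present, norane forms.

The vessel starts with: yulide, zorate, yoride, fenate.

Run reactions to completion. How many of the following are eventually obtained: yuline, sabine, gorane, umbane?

1

yulide, yoride, and zorate present → falol forms (R7).
falol and yoride present → umbane forms (R11).
yuline would need halate and norane (R5), but halate never forms.
sabine would need tamine (R10), but tamine never forms.
gorane would need yulide and yuline (R2), but yuline never forms.
umbane: reached.
Reached: umbane — 1 of the 4.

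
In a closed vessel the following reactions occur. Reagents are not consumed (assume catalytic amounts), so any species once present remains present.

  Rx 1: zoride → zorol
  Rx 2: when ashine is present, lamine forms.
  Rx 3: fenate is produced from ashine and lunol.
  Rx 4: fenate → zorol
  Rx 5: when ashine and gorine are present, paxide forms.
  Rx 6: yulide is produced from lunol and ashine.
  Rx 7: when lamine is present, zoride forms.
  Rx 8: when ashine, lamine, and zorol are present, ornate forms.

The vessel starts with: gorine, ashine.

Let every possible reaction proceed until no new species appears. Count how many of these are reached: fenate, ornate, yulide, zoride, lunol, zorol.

ashine present → lamine forms (Rx 2).
lamine present → zoride forms (Rx 7).
zoride present → zorol forms (Rx 1).
ashine, lamine, and zorol present → ornate forms (Rx 8).
fenate would need ashine and lunol (Rx 3), but lunol never forms.
ornate: reached.
yulide would need lunol and ashine (Rx 6), but lunol never forms.
zoride: reached.
No rule produces lunol, and it is not given.
zorol: reached.
Reached: ornate, zoride, and zorol — 3 of the 6.

3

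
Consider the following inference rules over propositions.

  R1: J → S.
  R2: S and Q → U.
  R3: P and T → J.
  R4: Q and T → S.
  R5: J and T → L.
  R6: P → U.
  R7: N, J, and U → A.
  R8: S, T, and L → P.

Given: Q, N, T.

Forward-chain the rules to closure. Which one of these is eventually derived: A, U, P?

U

Q and T hold, so S follows (R4).
From S and Q, R2 gives U.
A would need N, J, and U (R7), but J is never established. P would need S, T, and L (R8), but L is never established.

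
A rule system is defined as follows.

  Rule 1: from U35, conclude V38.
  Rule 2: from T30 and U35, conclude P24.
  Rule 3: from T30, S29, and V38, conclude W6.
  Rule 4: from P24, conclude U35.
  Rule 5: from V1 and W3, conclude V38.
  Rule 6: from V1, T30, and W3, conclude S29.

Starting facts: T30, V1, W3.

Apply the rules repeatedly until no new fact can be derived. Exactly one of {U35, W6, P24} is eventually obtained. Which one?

V1, T30, and W3 hold, so S29 follows (Rule 6).
From V1 and W3, Rule 5 gives V38.
T30, S29, and V38 hold, so W6 follows (Rule 3).
U35 would need P24 (Rule 4), but P24 is never established. P24 would need T30 and U35 (Rule 2), but U35 is never established.

W6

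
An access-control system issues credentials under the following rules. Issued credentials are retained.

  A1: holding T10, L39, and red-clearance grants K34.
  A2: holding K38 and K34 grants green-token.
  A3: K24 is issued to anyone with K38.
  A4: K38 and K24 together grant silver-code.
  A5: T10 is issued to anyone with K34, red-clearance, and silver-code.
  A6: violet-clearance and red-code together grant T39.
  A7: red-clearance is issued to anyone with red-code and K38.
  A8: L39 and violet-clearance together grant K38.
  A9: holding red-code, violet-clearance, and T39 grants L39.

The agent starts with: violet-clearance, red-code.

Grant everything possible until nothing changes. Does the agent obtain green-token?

green-token would need K38 and K34 (A2), but K34 is never granted.

No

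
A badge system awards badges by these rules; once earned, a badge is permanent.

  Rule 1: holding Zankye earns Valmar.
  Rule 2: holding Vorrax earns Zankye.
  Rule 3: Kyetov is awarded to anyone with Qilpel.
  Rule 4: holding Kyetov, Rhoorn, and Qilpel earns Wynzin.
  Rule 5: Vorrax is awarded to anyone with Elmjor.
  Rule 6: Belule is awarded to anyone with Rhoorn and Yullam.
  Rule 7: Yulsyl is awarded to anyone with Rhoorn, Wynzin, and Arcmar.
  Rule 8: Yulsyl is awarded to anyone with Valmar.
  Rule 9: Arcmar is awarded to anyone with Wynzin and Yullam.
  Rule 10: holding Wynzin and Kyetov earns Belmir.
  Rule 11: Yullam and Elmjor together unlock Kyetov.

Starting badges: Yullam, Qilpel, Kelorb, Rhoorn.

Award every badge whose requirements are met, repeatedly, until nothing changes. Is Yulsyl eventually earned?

Yes

With Qilpel, Kyetov is earned (Rule 3).
With Kyetov, Rhoorn, and Qilpel, Wynzin is earned (Rule 4).
With Wynzin and Yullam, Arcmar is earned (Rule 9).
With Rhoorn, Wynzin, and Arcmar, Yulsyl is earned (Rule 7).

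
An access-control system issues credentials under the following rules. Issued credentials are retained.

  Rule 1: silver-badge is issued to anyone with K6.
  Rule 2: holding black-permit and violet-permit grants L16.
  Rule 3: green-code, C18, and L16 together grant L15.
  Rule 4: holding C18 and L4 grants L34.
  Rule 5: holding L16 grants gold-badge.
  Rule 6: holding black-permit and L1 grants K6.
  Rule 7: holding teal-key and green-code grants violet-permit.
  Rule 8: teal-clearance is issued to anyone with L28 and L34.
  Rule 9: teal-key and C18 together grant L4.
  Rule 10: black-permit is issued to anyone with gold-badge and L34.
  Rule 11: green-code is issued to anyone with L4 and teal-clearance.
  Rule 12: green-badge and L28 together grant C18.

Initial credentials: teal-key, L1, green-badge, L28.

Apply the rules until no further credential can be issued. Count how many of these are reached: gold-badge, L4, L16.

1

Holding green-badge and L28 grants C18 (Rule 12).
Holding teal-key and C18 grants L4 (Rule 9).
gold-badge would need L16 (Rule 5), but L16 is never granted.
L4: reached.
L16 would need black-permit and violet-permit (Rule 2), but black-permit is never granted.
Reached: L4 — 1 of the 3.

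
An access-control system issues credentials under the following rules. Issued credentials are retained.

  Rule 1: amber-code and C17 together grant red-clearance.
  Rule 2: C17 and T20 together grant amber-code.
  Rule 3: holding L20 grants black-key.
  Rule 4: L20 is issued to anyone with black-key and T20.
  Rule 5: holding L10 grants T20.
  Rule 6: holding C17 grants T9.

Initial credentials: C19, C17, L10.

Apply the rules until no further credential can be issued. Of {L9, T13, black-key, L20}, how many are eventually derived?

0

No rule produces L9, and it is not given.
No rule produces T13, and it is not given.
black-key would need L20 (Rule 3), but L20 is never granted.
L20 would need black-key and T20 (Rule 4), but black-key is never granted.
None of the 4 are reached.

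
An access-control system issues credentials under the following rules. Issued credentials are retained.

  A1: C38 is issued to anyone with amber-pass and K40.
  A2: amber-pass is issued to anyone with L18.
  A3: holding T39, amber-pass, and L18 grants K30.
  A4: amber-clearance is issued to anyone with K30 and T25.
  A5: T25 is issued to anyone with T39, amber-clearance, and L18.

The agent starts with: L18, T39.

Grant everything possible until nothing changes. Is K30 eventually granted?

Yes

Holding L18 grants amber-pass (A2).
Holding T39, amber-pass, and L18 grants K30 (A3).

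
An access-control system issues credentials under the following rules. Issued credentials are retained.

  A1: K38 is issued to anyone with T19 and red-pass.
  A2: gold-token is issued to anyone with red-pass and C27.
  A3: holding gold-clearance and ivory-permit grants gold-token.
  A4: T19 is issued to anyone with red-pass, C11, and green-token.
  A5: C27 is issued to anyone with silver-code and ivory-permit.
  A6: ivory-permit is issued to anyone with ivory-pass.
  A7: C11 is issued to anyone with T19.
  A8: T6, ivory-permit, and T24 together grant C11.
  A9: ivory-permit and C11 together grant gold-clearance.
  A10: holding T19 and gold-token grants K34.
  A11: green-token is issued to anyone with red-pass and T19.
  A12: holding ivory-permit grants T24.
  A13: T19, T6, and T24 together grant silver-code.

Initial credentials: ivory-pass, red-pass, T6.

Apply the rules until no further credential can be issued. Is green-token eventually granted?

No

green-token would need red-pass and T19 (A11), but T19 is never granted.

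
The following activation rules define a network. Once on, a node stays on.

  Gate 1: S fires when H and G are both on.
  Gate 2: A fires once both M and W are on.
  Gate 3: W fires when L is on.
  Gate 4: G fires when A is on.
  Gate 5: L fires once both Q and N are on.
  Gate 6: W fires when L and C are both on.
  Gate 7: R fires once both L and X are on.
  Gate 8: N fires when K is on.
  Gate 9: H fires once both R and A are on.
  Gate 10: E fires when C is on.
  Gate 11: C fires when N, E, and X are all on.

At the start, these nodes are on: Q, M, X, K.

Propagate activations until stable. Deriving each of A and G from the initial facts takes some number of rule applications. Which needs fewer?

A

A: K is on, so N fires (Gate 8). Q and N are on, so L fires (Gate 5). Gate 3: L on → W on. Gate 2: M and W on → A on. [4 rule applications]
G: K is on, so N fires (Gate 8). Q and N are on, so L fires (Gate 5). Gate 3: L on → W on. Gate 2: M and W on → A on. A is on, so G fires (Gate 4). [5 rule applications]
A needs fewer.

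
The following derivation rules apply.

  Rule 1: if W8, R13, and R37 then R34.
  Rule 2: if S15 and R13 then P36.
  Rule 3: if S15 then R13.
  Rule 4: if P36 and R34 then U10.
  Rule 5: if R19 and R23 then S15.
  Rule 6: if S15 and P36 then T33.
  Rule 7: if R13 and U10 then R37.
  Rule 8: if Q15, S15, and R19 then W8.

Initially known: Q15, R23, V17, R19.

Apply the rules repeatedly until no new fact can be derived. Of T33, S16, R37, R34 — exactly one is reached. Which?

R19 and R23 hold, so S15 follows (Rule 5).
S15 holds, so R13 follows (Rule 3).
S15 and R13 hold, so P36 follows (Rule 2).
From S15 and P36, Rule 6 gives T33.
R37 would need R13 and U10 (Rule 7), but U10 is never established. No rule produces S16, and it is not given. R34 would need W8, R13, and R37 (Rule 1), but R37 is never established.

T33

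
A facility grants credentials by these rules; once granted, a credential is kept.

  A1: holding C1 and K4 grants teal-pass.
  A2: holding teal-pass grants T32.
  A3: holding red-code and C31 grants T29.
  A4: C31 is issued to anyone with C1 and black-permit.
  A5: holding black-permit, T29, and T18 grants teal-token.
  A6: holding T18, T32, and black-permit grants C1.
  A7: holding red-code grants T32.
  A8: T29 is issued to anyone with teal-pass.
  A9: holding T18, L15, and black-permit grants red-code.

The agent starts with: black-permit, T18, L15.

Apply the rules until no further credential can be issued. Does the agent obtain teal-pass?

teal-pass would need C1 and K4 (A1), but K4 is never granted.

No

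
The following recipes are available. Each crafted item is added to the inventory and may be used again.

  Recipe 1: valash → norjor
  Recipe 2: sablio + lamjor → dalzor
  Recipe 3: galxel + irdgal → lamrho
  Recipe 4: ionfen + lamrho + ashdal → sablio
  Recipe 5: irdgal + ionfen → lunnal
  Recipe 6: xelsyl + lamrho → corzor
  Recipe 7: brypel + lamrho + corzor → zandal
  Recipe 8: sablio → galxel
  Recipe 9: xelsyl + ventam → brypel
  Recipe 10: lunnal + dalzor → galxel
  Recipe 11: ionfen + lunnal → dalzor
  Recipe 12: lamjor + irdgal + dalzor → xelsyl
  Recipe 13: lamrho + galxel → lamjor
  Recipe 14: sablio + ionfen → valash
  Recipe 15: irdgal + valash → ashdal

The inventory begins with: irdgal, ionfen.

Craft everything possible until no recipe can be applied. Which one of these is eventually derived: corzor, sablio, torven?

corzor

Using Recipe 5, irdgal and ionfen make lunnal.
ionfen + lunnal → dalzor (Recipe 11).
lunnal + dalzor → galxel (Recipe 10).
Using Recipe 3, galxel and irdgal make lamrho.
Using Recipe 13, lamrho and galxel make lamjor.
lamjor + irdgal + dalzor → xelsyl (Recipe 12).
xelsyl + lamrho → corzor (Recipe 6).
sablio would need ionfen, lamrho, and ashdal (Recipe 4), but ashdal is never obtained. No rule produces torven, and it is not given.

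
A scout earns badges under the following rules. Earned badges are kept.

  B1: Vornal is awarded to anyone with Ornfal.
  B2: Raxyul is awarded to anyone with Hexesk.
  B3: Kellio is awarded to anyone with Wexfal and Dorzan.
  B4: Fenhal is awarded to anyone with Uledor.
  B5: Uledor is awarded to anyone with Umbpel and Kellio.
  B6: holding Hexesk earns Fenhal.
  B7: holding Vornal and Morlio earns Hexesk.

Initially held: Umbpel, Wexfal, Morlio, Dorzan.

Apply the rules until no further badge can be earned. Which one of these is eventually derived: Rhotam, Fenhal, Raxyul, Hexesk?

With Wexfal and Dorzan, Kellio is earned (B3).
With Umbpel and Kellio, Uledor is earned (B5).
With Uledor, Fenhal is earned (B4).
No rule produces Rhotam, and it is not given. Raxyul would need Hexesk (B2), but Hexesk is never earned. Hexesk would need Vornal and Morlio (B7), but Vornal is never earned.

Fenhal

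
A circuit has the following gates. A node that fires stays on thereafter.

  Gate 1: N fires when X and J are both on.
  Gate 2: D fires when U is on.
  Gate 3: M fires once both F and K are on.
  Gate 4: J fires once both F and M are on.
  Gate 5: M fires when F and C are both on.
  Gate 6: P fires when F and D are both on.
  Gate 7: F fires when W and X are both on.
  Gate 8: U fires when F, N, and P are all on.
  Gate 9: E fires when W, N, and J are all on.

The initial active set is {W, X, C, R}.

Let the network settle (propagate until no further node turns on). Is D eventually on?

No

D would need U (Gate 2), but U never turns on.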